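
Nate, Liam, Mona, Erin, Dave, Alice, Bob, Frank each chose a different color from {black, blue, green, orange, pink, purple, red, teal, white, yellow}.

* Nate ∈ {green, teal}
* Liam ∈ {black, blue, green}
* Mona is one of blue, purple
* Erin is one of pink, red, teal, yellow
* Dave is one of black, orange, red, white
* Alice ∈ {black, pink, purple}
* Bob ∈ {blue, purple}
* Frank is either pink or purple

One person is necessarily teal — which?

Nate

The 2 variables Mona and Bob are confined to {blue, purple}, which locks those values in; drop them from Liam, Alice, Frank.
That leaves Frank = pink. Remove pink from Erin, Alice.
Alice must be black (only option left). Strike black from Liam, Dave.
Liam's domain is down to {green}, so Liam = green. Eliminate green elsewhere: Nate.
So teal goes to Nate.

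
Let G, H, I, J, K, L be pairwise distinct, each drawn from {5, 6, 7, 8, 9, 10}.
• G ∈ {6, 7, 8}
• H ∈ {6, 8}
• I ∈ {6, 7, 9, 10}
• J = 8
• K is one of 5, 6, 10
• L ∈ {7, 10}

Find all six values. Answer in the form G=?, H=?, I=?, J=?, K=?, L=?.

J has just one choice, so J = 8. Remove 8 from G, H.
H must be 6 (only option left). Eliminate 6 elsewhere: G, I, K.
G has just one choice, so G = 7. Strike 7 from I, L.
That leaves L = 10. Eliminate 10 elsewhere: I, K.
I must be 9 (only option left).
That leaves K = 5.

G=7, H=6, I=9, J=8, K=5, L=10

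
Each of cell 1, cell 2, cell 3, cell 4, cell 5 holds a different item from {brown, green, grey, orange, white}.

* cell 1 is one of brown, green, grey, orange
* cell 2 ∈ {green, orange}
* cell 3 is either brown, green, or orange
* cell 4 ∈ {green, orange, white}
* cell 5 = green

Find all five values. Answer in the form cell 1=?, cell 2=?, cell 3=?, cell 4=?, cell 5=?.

cell 1=grey, cell 2=orange, cell 3=brown, cell 4=white, cell 5=green

cell 5 must be green (only option left). Eliminate green elsewhere: cell 1, cell 2, cell 3, cell 4.
cell 2's domain is down to {orange}, so cell 2 = orange. Strike orange from cell 1, cell 3, cell 4.
cell 3 must be brown (only option left). Remove brown from cell 1.
cell 4 must be white (only option left).
cell 1 must be grey (only option left).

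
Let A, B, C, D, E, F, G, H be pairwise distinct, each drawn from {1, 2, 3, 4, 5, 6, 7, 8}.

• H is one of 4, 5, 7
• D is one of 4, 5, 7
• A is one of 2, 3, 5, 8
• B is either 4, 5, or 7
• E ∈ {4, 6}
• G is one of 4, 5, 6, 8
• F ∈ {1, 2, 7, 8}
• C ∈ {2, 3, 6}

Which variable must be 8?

G

The 8 variables draw from only 8 values {1, 2, 3, 4, 5, 6, 7, 8}, so each is used; only F can be 1, hence F = 1.
The 3 variables B, D, H are confined to {4, 5, 7}, which locks those values in; drop them from A, E, G.
That leaves E = 6. Remove 6 from C, G.
So 8 goes to G.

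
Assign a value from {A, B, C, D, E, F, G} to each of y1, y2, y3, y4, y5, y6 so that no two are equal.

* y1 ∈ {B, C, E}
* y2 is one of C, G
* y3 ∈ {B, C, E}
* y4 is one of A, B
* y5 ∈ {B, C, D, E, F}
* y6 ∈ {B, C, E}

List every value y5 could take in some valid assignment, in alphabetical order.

D, F

y1, y3, y6 share exactly the 3 values {B, C, E}; by pigeonhole those values go to them, so strike B, C, E from y2, y4, y5.
That leaves y2 = G.
That leaves y4 = A.
No further eliminations apply; y5 can still be any of D, F.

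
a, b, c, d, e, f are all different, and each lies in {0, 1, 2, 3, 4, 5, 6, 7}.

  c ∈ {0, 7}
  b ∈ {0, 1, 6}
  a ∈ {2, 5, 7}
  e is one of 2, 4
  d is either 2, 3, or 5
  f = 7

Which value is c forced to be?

0

f's domain is down to {7}, so f = 7. So a, c can't be 7.
So c = 0.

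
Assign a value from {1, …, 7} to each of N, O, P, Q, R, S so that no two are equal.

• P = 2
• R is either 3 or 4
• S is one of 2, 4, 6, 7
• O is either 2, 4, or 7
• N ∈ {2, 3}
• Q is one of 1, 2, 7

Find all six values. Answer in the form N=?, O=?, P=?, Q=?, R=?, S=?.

P must be 2 (only option left). So N, O, Q, S can't be 2.
N must be 3 (only option left). Eliminate 3 elsewhere: R.
R's domain is down to {4}, so R = 4. Strike 4 from O, S.
O must be 7 (only option left). Strike 7 from Q, S.
Q has just one choice, so Q = 1.
S must be 6 (only option left).

N=3, O=7, P=2, Q=1, R=4, S=6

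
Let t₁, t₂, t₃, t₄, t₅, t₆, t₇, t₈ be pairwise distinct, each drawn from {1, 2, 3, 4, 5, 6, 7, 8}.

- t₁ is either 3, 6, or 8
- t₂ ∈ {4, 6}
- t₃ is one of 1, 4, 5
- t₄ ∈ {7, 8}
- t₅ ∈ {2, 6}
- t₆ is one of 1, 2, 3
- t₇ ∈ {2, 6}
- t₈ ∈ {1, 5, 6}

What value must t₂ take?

Among the 8 variables, 7 fits only t₄ (and all 8 values in {1, 2, 3, 4, 5, 6, 7, 8} must be used), so t₄ = 7.
Among the 7 still-open variables, 8 fits only t₁ (and all 7 values in {1, 2, 3, 4, 5, 6, 8} must be used), so t₁ = 8.
Among the 6 still-open variables, 3 fits only t₆ (and all 6 values in {1, 2, 3, 4, 5, 6} must be used), so t₆ = 3.
The 2 variables t₅ and t₇ are confined to {2, 6}, which locks those values in; drop them from t₂, t₈.
So t₂ = 4.

4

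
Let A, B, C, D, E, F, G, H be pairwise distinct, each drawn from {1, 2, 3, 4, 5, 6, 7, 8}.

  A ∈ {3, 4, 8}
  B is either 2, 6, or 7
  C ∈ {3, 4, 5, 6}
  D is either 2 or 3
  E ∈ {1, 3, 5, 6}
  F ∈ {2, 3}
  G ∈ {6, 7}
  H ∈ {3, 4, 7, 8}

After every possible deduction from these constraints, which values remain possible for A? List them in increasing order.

The 8 variables together cover exactly {1, 2, 3, 4, 5, 6, 7, 8} — 8 values for 8 variables — and 1 appears only in E's list, so E = 1.
The 7 still-open variables draw from only 7 values {2, 3, 4, 5, 6, 7, 8}, so each is used; only C can be 5, hence C = 5.
The 2 variables D and F are confined to {2, 3}, which locks those values in; drop them from A, B, H.
B and G share exactly the 2 values {6, 7}; by pigeonhole those values go to them, so strike 6, 7 from H.
No further eliminations apply; A can still be any of 4, 8.

4, 8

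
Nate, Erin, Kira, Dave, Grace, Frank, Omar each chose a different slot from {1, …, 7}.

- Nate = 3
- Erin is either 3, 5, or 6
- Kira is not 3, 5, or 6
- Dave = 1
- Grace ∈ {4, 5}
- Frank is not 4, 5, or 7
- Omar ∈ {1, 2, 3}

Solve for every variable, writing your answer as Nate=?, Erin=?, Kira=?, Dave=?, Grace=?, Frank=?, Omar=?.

Nate=3, Erin=5, Kira=7, Dave=1, Grace=4, Frank=6, Omar=2

Nate must be 3 (only option left). Remove 3 from Erin, Frank, Omar.
That leaves Dave = 1. Eliminate 1 elsewhere: Kira, Frank, Omar.
That leaves Omar = 2. Eliminate 2 elsewhere: Kira, Frank.
Frank's domain is down to {6}, so Frank = 6. Strike 6 from Erin.
Erin's domain is down to {5}, so Erin = 5. So Grace can't be 5.
Grace's domain is down to {4}, so Grace = 4. Remove 4 from Kira.
Kira has just one choice, so Kira = 7.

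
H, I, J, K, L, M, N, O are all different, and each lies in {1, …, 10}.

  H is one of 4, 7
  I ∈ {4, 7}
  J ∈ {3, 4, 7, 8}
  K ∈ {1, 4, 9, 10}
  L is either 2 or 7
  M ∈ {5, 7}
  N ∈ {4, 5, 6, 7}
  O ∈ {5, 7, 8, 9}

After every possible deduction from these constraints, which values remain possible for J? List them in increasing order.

H and I share exactly the 2 values {4, 7}; by pigeonhole those values go to them, so strike 4, 7 from J, K, L, M, N, O.
That leaves L = 2.
M's domain is down to {5}, so M = 5. Strike 5 from N, O.
That leaves N = 6.
No further eliminations apply; J can still be any of 3, 8.

3, 8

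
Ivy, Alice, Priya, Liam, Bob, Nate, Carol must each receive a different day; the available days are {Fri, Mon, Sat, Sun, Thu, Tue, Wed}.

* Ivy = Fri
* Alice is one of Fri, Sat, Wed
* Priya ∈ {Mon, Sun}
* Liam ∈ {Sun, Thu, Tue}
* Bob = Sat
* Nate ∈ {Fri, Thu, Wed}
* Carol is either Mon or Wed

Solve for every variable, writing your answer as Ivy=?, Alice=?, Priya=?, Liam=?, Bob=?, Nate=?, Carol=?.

Ivy has just one choice, so Ivy = Fri. So Alice, Nate can't be Fri.
Bob has just one choice, so Bob = Sat. Eliminate Sat elsewhere: Alice.
Alice's domain is down to {Wed}, so Alice = Wed. So Nate, Carol can't be Wed.
Nate's domain is down to {Thu}, so Nate = Thu. Remove Thu from Liam.
Carol has just one choice, so Carol = Mon. Remove Mon from Priya.
Priya's domain is down to {Sun}, so Priya = Sun. Strike Sun from Liam.
Liam must be Tue (only option left).

Ivy=Fri, Alice=Wed, Priya=Sun, Liam=Tue, Bob=Sat, Nate=Thu, Carol=Mon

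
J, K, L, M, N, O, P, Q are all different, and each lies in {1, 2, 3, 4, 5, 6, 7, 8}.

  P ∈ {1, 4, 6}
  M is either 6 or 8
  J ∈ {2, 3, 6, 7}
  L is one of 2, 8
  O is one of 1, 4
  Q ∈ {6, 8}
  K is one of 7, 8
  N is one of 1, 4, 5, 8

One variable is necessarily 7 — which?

The 8 variables draw from only 8 values {1, 2, 3, 4, 5, 6, 7, 8}, so each is used; only J can be 3, hence J = 3.
The 7 still-open variables together cover exactly {1, 2, 4, 5, 6, 7, 8} — 7 values for 7 variables — and 2 appears only in L's list, so L = 2.
The 6 still-open variables draw from only 6 values {1, 4, 5, 6, 7, 8}, so each is used; only N can be 5, hence N = 5.
The 5 still-open variables draw from only 5 values {1, 4, 6, 7, 8}, so each is used; only K can be 7, hence K = 7.

K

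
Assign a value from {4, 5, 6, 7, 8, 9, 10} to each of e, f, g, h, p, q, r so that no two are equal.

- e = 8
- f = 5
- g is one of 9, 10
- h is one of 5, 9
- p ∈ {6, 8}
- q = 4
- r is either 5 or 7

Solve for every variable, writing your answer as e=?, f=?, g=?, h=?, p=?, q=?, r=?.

e=8, f=5, g=10, h=9, p=6, q=4, r=7

e has just one choice, so e = 8. So p can't be 8.
f's domain is down to {5}, so f = 5. Strike 5 from h, r.
h must be 9 (only option left). Remove 9 from g.
p must be 6 (only option left).
That leaves q = 4.
r's domain is down to {7}, so r = 7.
g must be 10 (only option left).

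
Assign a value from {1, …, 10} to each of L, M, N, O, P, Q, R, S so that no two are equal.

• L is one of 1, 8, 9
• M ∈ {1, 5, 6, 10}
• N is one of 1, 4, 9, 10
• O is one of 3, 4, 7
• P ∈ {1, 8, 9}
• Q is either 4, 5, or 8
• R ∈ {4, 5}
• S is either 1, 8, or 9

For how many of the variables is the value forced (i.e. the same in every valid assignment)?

2

L, P, S between them cover only {1, 8, 9} — a naked triple. Remove those values from M, N, Q.
Q and R between them cover only {4, 5} — a naked pair. Remove those values from M, N, O.
That leaves N = 10. Eliminate 10 elsewhere: M.
M must be 6 (only option left).
Determined: M=6, N=10. The other variables each still have more than one consistent value. That makes 2.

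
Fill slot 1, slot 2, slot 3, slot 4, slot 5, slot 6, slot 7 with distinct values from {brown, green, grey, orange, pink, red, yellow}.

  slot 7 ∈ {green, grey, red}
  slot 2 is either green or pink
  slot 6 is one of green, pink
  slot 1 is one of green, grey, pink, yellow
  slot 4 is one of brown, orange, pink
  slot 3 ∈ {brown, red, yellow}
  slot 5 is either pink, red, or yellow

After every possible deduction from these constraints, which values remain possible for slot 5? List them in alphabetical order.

The 7 variables together cover exactly {brown, green, grey, orange, pink, red, yellow} — 7 values for 7 variables — and orange appears only in slot 4's list, so slot 4 = orange.
The 6 still-open variables together cover exactly {brown, green, grey, pink, red, yellow} — 6 values for 6 variables — and brown appears only in slot 3's list, so slot 3 = brown.
slot 2 and slot 6 between them cover only {green, pink} — a naked pair. Remove those values from slot 1, slot 5, slot 7.
No further eliminations apply; slot 5 can still be any of red, yellow.

red, yellow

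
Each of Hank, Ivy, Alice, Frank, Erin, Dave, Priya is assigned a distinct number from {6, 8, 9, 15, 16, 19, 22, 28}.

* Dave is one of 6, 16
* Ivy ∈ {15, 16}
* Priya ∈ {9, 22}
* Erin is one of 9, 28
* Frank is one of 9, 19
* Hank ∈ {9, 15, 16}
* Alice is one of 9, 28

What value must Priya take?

22

Among the 7 variables, 6 fits only Dave (and all 7 values in {6, 9, 15, 16, 19, 22, 28} must be used), so Dave = 6.
Among the 6 still-open variables, 19 fits only Frank (and all 6 values in {9, 15, 16, 19, 22, 28} must be used), so Frank = 19.
The 5 still-open variables draw from only 5 values {9, 15, 16, 22, 28}, so each is used; only Priya can be 22, hence Priya = 22.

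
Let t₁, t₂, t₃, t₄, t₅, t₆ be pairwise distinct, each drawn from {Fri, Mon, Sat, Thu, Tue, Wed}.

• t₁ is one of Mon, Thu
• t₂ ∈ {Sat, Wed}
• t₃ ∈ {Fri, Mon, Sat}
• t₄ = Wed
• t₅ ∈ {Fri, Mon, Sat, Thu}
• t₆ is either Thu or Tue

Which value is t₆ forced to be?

Tue

t₄'s domain is down to {Wed}, so t₄ = Wed. Remove Wed from t₂.
That leaves t₂ = Sat. So t₃, t₅ can't be Sat.
The 4 still-open variables together cover exactly {Fri, Mon, Thu, Tue} — 4 values for 4 variables — and Tue appears only in t₆'s list, so t₆ = Tue.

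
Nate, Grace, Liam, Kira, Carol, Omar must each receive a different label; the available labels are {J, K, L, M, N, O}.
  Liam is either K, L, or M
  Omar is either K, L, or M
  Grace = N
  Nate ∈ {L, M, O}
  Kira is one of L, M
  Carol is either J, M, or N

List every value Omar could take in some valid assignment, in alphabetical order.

Grace has just one choice, so Grace = N. Remove N from Carol.
Among the 5 still-open variables, J fits only Carol (and all 5 values in {J, K, L, M, O} must be used), so Carol = J.
The 4 still-open variables draw from only 4 values {K, L, M, O}, so each is used; only Nate can be O, hence Nate = O.
No further eliminations apply; Omar can still be any of K, L, M.

K, L, M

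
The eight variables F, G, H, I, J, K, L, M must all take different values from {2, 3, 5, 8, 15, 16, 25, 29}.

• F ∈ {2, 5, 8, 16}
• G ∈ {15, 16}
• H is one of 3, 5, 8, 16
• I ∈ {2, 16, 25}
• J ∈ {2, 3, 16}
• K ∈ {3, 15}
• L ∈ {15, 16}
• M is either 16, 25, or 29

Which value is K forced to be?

Among the 8 variables, 29 fits only M (and all 8 values in {2, 3, 5, 8, 15, 16, 25, 29} must be used), so M = 29.
Among the 7 still-open variables, 25 fits only I (and all 7 values in {2, 3, 5, 8, 15, 16, 25} must be used), so I = 25.
G and L between them cover only {15, 16} — a naked pair. Remove those values from F, H, J, K.
So K = 3.

3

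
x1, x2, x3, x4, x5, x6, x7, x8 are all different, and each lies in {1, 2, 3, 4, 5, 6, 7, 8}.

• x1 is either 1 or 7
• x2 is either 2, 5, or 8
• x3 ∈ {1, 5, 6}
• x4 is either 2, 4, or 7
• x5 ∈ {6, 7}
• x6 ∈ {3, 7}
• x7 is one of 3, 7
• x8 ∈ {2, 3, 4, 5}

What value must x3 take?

5

The 8 variables together cover exactly {1, 2, 3, 4, 5, 6, 7, 8} — 8 values for 8 variables — and 8 appears only in x2's list, so x2 = 8.
x6 and x7 share exactly the 2 values {3, 7}; by pigeonhole those values go to them, so strike 3, 7 from x1, x4, x5, x8.
That leaves x1 = 1. So x3 can't be 1.
x5's domain is down to {6}, so x5 = 6. Strike 6 from x3.
So x3 = 5.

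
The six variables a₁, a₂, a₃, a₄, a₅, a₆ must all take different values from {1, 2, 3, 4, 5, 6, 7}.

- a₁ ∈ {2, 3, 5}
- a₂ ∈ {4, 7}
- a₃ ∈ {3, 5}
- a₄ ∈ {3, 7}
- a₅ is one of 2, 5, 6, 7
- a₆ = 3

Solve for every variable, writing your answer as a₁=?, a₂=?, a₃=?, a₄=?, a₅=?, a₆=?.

a₁=2, a₂=4, a₃=5, a₄=7, a₅=6, a₆=3

a₆ must be 3 (only option left). Strike 3 from a₁, a₃, a₄.
a₃'s domain is down to {5}, so a₃ = 5. Remove 5 from a₁, a₅.
a₄ must be 7 (only option left). Eliminate 7 elsewhere: a₂, a₅.
a₁ must be 2 (only option left). Strike 2 from a₅.
a₂ must be 4 (only option left).
a₅'s domain is down to {6}, so a₅ = 6.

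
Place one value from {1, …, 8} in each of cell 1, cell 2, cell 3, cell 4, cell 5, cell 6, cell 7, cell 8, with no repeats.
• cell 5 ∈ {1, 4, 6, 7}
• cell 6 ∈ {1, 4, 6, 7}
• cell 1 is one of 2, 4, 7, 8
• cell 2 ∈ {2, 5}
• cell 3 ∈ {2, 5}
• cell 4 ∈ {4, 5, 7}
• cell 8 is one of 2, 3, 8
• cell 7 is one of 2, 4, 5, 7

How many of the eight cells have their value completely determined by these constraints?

2

The 8 variables together cover exactly {1, 2, 3, 4, 5, 6, 7, 8} — 8 values for 8 variables — and 3 appears only in cell 8's list, so cell 8 = 3.
Among the 7 still-open variables, 8 fits only cell 1 (and all 7 values in {1, 2, 4, 5, 6, 7, 8} must be used), so cell 1 = 8.
The 2 variables cell 2 and cell 3 are confined to {2, 5}, which locks those values in; drop them from cell 4, cell 7.
The 2 variables cell 4 and cell 7 are confined to {4, 7}, which locks those values in; drop them from cell 5, cell 6.
Determined: cell 1=8, cell 8=3. The other cells each still have more than one consistent value. That makes 2.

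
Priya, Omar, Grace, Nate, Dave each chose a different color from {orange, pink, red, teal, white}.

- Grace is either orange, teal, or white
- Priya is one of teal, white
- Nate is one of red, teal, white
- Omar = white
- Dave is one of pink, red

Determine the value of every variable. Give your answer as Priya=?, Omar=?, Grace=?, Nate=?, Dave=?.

Omar's domain is down to {white}, so Omar = white. Strike white from Priya, Grace, Nate.
Priya must be teal (only option left). So Grace, Nate can't be teal.
Grace has just one choice, so Grace = orange.
That leaves Nate = red. So Dave can't be red.
Dave has just one choice, so Dave = pink.

Priya=teal, Omar=white, Grace=orange, Nate=red, Dave=pink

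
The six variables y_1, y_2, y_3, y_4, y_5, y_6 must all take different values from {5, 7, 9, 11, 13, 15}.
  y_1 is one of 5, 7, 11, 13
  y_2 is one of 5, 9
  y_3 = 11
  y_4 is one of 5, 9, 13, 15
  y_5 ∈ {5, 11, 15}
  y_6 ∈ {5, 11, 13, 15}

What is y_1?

7

y_3 has just one choice, so y_3 = 11. Remove 11 from y_1, y_5, y_6.
The 5 still-open variables together cover exactly {5, 7, 9, 13, 15} — 5 values for 5 variables — and 7 appears only in y_1's list, so y_1 = 7.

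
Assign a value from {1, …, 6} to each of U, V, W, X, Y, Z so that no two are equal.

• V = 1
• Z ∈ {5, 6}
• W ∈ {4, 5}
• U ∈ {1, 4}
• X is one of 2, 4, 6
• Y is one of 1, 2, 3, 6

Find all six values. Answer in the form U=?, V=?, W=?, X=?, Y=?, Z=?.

U=4, V=1, W=5, X=2, Y=3, Z=6

V must be 1 (only option left). Remove 1 from U, Y.
U must be 4 (only option left). Eliminate 4 elsewhere: W, X.
W's domain is down to {5}, so W = 5. Strike 5 from Z.
Z has just one choice, so Z = 6. Remove 6 from X, Y.
X's domain is down to {2}, so X = 2. Eliminate 2 elsewhere: Y.
Y must be 3 (only option left).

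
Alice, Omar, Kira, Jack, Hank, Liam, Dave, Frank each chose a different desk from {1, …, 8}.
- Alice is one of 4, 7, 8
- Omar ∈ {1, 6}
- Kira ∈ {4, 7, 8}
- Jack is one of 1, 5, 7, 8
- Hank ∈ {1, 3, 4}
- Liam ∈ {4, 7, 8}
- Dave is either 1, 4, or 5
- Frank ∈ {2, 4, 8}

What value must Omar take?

The 8 variables together cover exactly {1, 2, 3, 4, 5, 6, 7, 8} — 8 values for 8 variables — and 2 appears only in Frank's list, so Frank = 2.
The 7 still-open variables draw from only 7 values {1, 3, 4, 5, 6, 7, 8}, so each is used; only Hank can be 3, hence Hank = 3.
The 6 still-open variables draw from only 6 values {1, 4, 5, 6, 7, 8}, so each is used; only Omar can be 6, hence Omar = 6.

6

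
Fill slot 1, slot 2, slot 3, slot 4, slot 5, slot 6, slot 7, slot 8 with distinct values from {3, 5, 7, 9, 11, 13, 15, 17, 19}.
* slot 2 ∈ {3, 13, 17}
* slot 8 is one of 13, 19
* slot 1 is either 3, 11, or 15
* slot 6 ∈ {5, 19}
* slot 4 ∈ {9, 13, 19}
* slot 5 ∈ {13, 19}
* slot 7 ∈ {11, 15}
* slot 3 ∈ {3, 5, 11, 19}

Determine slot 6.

5

The 8 variables together cover exactly {3, 5, 9, 11, 13, 15, 17, 19} — 8 values for 8 variables — and 9 appears only in slot 4's list, so slot 4 = 9.
The 7 still-open variables draw from only 7 values {3, 5, 11, 13, 15, 17, 19}, so each is used; only slot 2 can be 17, hence slot 2 = 17.
slot 5 and slot 8 between them cover only {13, 19} — a naked pair. Remove those values from slot 3, slot 6.
So slot 6 = 5.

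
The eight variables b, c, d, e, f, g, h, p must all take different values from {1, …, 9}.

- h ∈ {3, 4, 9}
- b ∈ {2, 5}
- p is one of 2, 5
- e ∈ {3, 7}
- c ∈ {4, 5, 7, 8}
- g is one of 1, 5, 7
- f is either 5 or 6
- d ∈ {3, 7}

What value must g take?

The 2 variables b and p are confined to {2, 5}, which locks those values in; drop them from c, f, g.
f must be 6 (only option left).
d and e share exactly the 2 values {3, 7}; by pigeonhole those values go to them, so strike 3, 7 from c, g, h.
So g = 1.

1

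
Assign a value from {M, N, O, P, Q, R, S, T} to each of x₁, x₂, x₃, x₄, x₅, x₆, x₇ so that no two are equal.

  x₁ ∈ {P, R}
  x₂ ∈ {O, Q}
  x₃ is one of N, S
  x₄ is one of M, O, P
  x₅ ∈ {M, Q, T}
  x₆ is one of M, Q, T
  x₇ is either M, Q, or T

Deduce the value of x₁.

x₅, x₆, x₇ between them cover only {M, Q, T} — a naked triple. Remove those values from x₂, x₄.
That leaves x₂ = O. So x₄ can't be O.
x₄ must be P (only option left). Eliminate P elsewhere: x₁.
So x₁ = R.

R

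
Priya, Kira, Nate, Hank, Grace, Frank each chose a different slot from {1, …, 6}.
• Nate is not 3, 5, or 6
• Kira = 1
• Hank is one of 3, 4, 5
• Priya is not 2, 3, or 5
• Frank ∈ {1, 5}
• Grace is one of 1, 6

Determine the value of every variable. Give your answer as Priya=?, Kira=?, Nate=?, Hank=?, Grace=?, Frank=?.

Priya=4, Kira=1, Nate=2, Hank=3, Grace=6, Frank=5

Kira's domain is down to {1}, so Kira = 1. Remove 1 from Priya, Nate, Grace, Frank.
Grace must be 6 (only option left). Eliminate 6 elsewhere: Priya.
Frank has just one choice, so Frank = 5. Remove 5 from Hank.
That leaves Priya = 4. Remove 4 from Nate, Hank.
Nate's domain is down to {2}, so Nate = 2.
Hank has just one choice, so Hank = 3.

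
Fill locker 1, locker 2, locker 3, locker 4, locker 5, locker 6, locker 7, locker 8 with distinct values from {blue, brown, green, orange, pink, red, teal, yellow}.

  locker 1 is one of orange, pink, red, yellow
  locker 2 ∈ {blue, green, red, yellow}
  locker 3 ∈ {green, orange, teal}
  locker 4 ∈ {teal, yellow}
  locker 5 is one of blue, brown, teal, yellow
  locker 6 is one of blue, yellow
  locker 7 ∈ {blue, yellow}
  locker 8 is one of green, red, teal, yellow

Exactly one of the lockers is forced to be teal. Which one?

The 8 variables together cover exactly {blue, brown, green, orange, pink, red, teal, yellow} — 8 values for 8 variables — and brown appears only in locker 5's list, so locker 5 = brown.
The 7 still-open variables together cover exactly {blue, green, orange, pink, red, teal, yellow} — 7 values for 7 variables — and pink appears only in locker 1's list, so locker 1 = pink.
The 6 still-open variables together cover exactly {blue, green, orange, red, teal, yellow} — 6 values for 6 variables — and orange appears only in locker 3's list, so locker 3 = orange.
The 2 variables locker 6 and locker 7 are confined to {blue, yellow}, which locks those values in; drop them from locker 2, locker 4, locker 8.
So teal goes to locker 4.

locker 4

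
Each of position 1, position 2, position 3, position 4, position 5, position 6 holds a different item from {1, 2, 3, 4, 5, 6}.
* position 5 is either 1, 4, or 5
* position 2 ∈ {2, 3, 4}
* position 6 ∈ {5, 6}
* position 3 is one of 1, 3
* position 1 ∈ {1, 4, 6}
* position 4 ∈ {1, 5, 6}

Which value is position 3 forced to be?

3

The 6 variables together cover exactly {1, 2, 3, 4, 5, 6} — 6 values for 6 variables — and 2 appears only in position 2's list, so position 2 = 2.
The 5 still-open variables together cover exactly {1, 3, 4, 5, 6} — 5 values for 5 variables — and 3 appears only in position 3's list, so position 3 = 3.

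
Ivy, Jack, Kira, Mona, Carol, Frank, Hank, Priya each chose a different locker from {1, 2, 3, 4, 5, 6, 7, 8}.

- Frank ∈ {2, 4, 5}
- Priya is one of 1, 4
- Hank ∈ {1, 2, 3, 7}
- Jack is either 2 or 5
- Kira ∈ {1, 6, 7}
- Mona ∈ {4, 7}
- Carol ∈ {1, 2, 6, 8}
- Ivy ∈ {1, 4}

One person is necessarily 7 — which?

The 8 variables draw from only 8 values {1, 2, 3, 4, 5, 6, 7, 8}, so each is used; only Hank can be 3, hence Hank = 3.
Among the 7 still-open variables, 8 fits only Carol (and all 7 values in {1, 2, 4, 5, 6, 7, 8} must be used), so Carol = 8.
Among the 6 still-open variables, 6 fits only Kira (and all 6 values in {1, 2, 4, 5, 6, 7} must be used), so Kira = 6.
Among the 5 still-open variables, 7 fits only Mona (and all 5 values in {1, 2, 4, 5, 7} must be used), so Mona = 7.

Mona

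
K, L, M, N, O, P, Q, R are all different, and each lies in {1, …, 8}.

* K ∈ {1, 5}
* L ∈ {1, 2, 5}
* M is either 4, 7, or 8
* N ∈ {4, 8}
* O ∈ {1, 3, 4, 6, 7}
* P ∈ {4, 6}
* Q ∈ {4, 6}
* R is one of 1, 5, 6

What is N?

8

The 8 variables together cover exactly {1, 2, 3, 4, 5, 6, 7, 8} — 8 values for 8 variables — and 2 appears only in L's list, so L = 2.
Among the 7 still-open variables, 3 fits only O (and all 7 values in {1, 3, 4, 5, 6, 7, 8} must be used), so O = 3.
The 6 still-open variables draw from only 6 values {1, 4, 5, 6, 7, 8}, so each is used; only M can be 7, hence M = 7.
The 5 still-open variables together cover exactly {1, 4, 5, 6, 8} — 5 values for 5 variables — and 8 appears only in N's list, so N = 8.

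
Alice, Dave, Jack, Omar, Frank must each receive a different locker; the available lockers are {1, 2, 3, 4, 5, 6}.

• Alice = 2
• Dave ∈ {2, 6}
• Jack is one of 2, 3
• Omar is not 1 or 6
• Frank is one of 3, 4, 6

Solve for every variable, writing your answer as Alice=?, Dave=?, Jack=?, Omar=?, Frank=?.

Alice has just one choice, so Alice = 2. So Dave, Jack, Omar can't be 2.
Dave has just one choice, so Dave = 6. So Frank can't be 6.
Jack has just one choice, so Jack = 3. Eliminate 3 elsewhere: Omar, Frank.
Frank's domain is down to {4}, so Frank = 4. Eliminate 4 elsewhere: Omar.
That leaves Omar = 5.

Alice=2, Dave=6, Jack=3, Omar=5, Frank=4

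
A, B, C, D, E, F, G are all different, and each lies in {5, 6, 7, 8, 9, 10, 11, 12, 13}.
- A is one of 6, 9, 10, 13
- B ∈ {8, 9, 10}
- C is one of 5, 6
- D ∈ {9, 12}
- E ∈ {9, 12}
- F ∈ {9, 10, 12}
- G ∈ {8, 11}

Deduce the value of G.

11

D and E share exactly the 2 values {9, 12}; by pigeonhole those values go to them, so strike 9, 12 from A, B, F.
F must be 10 (only option left). So A, B can't be 10.
B must be 8 (only option left). Strike 8 from G.
So G = 11.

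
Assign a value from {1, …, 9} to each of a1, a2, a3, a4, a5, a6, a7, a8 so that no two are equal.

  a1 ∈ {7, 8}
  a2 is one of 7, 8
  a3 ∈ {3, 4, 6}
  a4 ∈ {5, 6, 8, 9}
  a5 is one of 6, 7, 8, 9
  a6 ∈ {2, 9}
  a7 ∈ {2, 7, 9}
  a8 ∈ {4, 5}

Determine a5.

6

The 8 variables together cover exactly {2, 3, 4, 5, 6, 7, 8, 9} — 8 values for 8 variables — and 3 appears only in a3's list, so a3 = 3.
Among the 7 still-open variables, 4 fits only a8 (and all 7 values in {2, 4, 5, 6, 7, 8, 9} must be used), so a8 = 4.
The 6 still-open variables together cover exactly {2, 5, 6, 7, 8, 9} — 6 values for 6 variables — and 5 appears only in a4's list, so a4 = 5.
The 5 still-open variables draw from only 5 values {2, 6, 7, 8, 9}, so each is used; only a5 can be 6, hence a5 = 6.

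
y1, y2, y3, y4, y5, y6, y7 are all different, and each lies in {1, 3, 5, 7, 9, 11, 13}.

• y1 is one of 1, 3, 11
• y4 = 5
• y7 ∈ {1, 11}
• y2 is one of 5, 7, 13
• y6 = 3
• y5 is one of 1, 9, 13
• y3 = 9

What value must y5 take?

13

y3 must be 9 (only option left). Remove 9 from y5.
y4 must be 5 (only option left). Eliminate 5 elsewhere: y2.
y6 has just one choice, so y6 = 3. Strike 3 from y1.
The 4 still-open variables together cover exactly {1, 7, 11, 13} — 4 values for 4 variables — and 7 appears only in y2's list, so y2 = 7.
The 3 still-open variables together cover exactly {1, 11, 13} — 3 values for 3 variables — and 13 appears only in y5's list, so y5 = 13.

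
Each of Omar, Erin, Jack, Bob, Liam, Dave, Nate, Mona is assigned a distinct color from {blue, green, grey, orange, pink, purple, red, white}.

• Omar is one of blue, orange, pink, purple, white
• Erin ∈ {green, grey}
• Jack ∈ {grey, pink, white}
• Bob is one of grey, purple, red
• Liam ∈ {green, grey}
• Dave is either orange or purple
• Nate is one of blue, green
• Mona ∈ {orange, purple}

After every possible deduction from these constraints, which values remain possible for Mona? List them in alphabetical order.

orange, purple

The 8 variables together cover exactly {blue, green, grey, orange, pink, purple, red, white} — 8 values for 8 variables — and red appears only in Bob's list, so Bob = red.
The 2 variables Erin and Liam are confined to {green, grey}, which locks those values in; drop them from Jack, Nate.
Nate must be blue (only option left). Strike blue from Omar.
Dave and Mona share exactly the 2 values {orange, purple}; by pigeonhole those values go to them, so strike orange, purple from Omar.
No further eliminations apply; Mona can still be any of orange, purple.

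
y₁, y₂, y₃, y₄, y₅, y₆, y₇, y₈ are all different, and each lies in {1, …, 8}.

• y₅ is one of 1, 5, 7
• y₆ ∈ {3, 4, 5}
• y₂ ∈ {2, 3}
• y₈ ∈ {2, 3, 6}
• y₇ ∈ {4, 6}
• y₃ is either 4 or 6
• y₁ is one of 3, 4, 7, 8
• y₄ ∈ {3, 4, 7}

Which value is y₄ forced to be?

7

Among the 8 variables, 1 fits only y₅ (and all 8 values in {1, 2, 3, 4, 5, 6, 7, 8} must be used), so y₅ = 1.
Among the 7 still-open variables, 5 fits only y₆ (and all 7 values in {2, 3, 4, 5, 6, 7, 8} must be used), so y₆ = 5.
The 6 still-open variables together cover exactly {2, 3, 4, 6, 7, 8} — 6 values for 6 variables — and 8 appears only in y₁'s list, so y₁ = 8.
Among the 5 still-open variables, 7 fits only y₄ (and all 5 values in {2, 3, 4, 6, 7} must be used), so y₄ = 7.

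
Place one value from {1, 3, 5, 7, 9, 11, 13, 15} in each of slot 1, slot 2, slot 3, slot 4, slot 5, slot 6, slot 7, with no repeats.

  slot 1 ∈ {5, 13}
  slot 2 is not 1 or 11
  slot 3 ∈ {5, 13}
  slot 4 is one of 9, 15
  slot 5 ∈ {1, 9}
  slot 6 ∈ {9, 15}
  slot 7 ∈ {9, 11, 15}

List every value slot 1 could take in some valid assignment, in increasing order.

5, 13

slot 1 and slot 3 share exactly the 2 values {5, 13}; by pigeonhole those values go to them, so strike 5, 13 from slot 2.
slot 4 and slot 6 between them cover only {9, 15} — a naked pair. Remove those values from slot 2, slot 5, slot 7.
slot 5's domain is down to {1}, so slot 5 = 1.
That leaves slot 7 = 11.
No further eliminations apply; slot 1 can still be any of 5, 13.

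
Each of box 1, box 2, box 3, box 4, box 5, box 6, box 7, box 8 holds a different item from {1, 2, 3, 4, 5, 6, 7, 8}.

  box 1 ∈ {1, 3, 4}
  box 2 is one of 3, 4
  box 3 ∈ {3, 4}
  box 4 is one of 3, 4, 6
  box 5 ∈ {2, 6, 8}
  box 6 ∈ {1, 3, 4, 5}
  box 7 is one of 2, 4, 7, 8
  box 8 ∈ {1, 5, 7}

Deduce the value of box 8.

7

box 2 and box 3 share exactly the 2 values {3, 4}; by pigeonhole those values go to them, so strike 3, 4 from box 1, box 4, box 6, box 7.
That leaves box 1 = 1. Strike 1 from box 6, box 8.
That leaves box 4 = 6. So box 5 can't be 6.
box 6 has just one choice, so box 6 = 5. Strike 5 from box 8.
So box 8 = 7.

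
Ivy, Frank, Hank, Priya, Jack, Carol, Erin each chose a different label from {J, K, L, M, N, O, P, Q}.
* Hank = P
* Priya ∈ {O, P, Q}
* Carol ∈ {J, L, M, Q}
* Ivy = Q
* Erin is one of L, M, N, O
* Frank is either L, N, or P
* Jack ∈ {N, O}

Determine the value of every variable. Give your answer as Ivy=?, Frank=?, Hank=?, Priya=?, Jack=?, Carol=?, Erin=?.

Ivy has just one choice, so Ivy = Q. So Priya, Carol can't be Q.
Hank's domain is down to {P}, so Hank = P. Remove P from Frank, Priya.
That leaves Priya = O. So Jack, Erin can't be O.
Jack's domain is down to {N}, so Jack = N. Remove N from Frank, Erin.
That leaves Frank = L. Remove L from Carol, Erin.
Erin has just one choice, so Erin = M. Strike M from Carol.
That leaves Carol = J.

Ivy=Q, Frank=L, Hank=P, Priya=O, Jack=N, Carol=J, Erin=M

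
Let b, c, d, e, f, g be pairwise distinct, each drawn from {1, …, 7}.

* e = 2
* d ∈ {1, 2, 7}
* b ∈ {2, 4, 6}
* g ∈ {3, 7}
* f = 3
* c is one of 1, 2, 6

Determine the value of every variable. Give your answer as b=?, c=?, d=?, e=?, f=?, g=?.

e has just one choice, so e = 2. Eliminate 2 elsewhere: b, c, d.
f has just one choice, so f = 3. Strike 3 from g.
g's domain is down to {7}, so g = 7. Remove 7 from d.
d's domain is down to {1}, so d = 1. Remove 1 from c.
c has just one choice, so c = 6. Strike 6 from b.
b's domain is down to {4}, so b = 4.

b=4, c=6, d=1, e=2, f=3, g=7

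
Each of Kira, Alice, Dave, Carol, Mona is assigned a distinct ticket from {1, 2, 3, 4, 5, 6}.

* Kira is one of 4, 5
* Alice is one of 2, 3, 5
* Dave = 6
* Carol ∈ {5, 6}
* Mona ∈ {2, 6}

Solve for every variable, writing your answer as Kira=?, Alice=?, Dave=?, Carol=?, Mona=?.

Kira=4, Alice=3, Dave=6, Carol=5, Mona=2

Dave has just one choice, so Dave = 6. So Carol, Mona can't be 6.
Carol must be 5 (only option left). So Kira, Alice can't be 5.
That leaves Mona = 2. Strike 2 from Alice.
Kira's domain is down to {4}, so Kira = 4.
Alice must be 3 (only option left).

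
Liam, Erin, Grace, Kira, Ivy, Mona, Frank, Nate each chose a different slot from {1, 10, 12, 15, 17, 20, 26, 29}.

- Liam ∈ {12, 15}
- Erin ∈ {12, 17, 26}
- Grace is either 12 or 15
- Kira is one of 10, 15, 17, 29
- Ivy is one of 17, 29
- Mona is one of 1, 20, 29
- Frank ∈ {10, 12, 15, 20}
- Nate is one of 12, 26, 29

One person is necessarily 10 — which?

The 8 variables draw from only 8 values {1, 10, 12, 15, 17, 20, 26, 29}, so each is used; only Mona can be 1, hence Mona = 1.
Among the 7 still-open variables, 20 fits only Frank (and all 7 values in {10, 12, 15, 17, 20, 26, 29} must be used), so Frank = 20.
The 6 still-open variables together cover exactly {10, 12, 15, 17, 26, 29} — 6 values for 6 variables — and 10 appears only in Kira's list, so Kira = 10.

Kira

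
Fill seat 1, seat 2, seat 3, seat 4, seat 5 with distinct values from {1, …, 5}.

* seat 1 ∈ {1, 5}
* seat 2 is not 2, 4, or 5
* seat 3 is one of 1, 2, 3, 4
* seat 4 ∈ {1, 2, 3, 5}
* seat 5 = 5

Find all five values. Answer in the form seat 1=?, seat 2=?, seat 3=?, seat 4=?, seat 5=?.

seat 1=1, seat 2=3, seat 3=4, seat 4=2, seat 5=5

seat 5 must be 5 (only option left). So seat 1, seat 4 can't be 5.
seat 1 must be 1 (only option left). Strike 1 from seat 2, seat 3, seat 4.
seat 2's domain is down to {3}, so seat 2 = 3. Remove 3 from seat 3, seat 4.
seat 4's domain is down to {2}, so seat 4 = 2. Eliminate 2 elsewhere: seat 3.
seat 3 must be 4 (only option left).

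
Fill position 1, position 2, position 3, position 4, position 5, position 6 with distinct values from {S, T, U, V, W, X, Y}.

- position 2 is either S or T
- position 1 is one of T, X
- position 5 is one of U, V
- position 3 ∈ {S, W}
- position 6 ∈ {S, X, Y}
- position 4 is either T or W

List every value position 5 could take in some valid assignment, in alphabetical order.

The 3 variables position 2, position 3, position 4 are confined to {S, T, W}, which locks those values in; drop them from position 1, position 6.
position 1 must be X (only option left). Eliminate X elsewhere: position 6.
position 6 has just one choice, so position 6 = Y.
No further eliminations apply; position 5 can still be any of U, V.

U, V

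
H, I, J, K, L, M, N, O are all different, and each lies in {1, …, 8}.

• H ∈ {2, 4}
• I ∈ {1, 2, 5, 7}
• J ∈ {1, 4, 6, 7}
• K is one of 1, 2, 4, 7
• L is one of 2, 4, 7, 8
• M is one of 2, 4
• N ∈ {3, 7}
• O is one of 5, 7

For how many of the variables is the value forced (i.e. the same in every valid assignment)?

3

Among the 8 variables, 3 fits only N (and all 8 values in {1, 2, 3, 4, 5, 6, 7, 8} must be used), so N = 3.
The 7 still-open variables together cover exactly {1, 2, 4, 5, 6, 7, 8} — 7 values for 7 variables — and 6 appears only in J's list, so J = 6.
The 6 still-open variables together cover exactly {1, 2, 4, 5, 7, 8} — 6 values for 6 variables — and 8 appears only in L's list, so L = 8.
The 2 variables H and M are confined to {2, 4}, which locks those values in; drop them from I, K.
Determined: J=6, L=8, N=3. The other variables each still have more than one consistent value. That makes 3.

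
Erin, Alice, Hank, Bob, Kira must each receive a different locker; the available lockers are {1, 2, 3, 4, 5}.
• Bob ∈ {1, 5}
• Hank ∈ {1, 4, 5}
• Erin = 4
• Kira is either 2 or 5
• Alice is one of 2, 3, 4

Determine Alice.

3

Erin has just one choice, so Erin = 4. Eliminate 4 elsewhere: Alice, Hank.
The 4 still-open variables together cover exactly {1, 2, 3, 5} — 4 values for 4 variables — and 3 appears only in Alice's list, so Alice = 3.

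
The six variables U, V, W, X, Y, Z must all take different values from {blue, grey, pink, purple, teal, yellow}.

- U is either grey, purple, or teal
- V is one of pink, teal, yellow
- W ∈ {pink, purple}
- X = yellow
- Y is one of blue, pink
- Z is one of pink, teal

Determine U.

X's domain is down to {yellow}, so X = yellow. So V can't be yellow.
The 5 still-open variables together cover exactly {blue, grey, pink, purple, teal} — 5 values for 5 variables — and blue appears only in Y's list, so Y = blue.
The 4 still-open variables draw from only 4 values {grey, pink, purple, teal}, so each is used; only U can be grey, hence U = grey.

grey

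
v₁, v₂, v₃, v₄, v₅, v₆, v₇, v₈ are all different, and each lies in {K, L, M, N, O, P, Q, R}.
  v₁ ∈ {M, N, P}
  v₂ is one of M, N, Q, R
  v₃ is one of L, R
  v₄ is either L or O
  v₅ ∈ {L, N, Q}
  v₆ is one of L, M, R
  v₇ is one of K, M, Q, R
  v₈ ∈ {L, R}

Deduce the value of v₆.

The 8 variables together cover exactly {K, L, M, N, O, P, Q, R} — 8 values for 8 variables — and K appears only in v₇'s list, so v₇ = K.
Among the 7 still-open variables, O fits only v₄ (and all 7 values in {L, M, N, O, P, Q, R} must be used), so v₄ = O.
The 6 still-open variables together cover exactly {L, M, N, P, Q, R} — 6 values for 6 variables — and P appears only in v₁'s list, so v₁ = P.
The 2 variables v₃ and v₈ are confined to {L, R}, which locks those values in; drop them from v₂, v₅, v₆.
So v₆ = M.

M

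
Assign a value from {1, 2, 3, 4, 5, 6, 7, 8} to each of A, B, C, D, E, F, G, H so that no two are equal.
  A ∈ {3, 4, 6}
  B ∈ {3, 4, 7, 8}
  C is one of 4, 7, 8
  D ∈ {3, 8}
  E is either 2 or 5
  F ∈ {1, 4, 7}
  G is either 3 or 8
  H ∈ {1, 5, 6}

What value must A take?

The 8 variables together cover exactly {1, 2, 3, 4, 5, 6, 7, 8} — 8 values for 8 variables — and 2 appears only in E's list, so E = 2.
The 7 still-open variables draw from only 7 values {1, 3, 4, 5, 6, 7, 8}, so each is used; only H can be 5, hence H = 5.
The 6 still-open variables together cover exactly {1, 3, 4, 6, 7, 8} — 6 values for 6 variables — and 1 appears only in F's list, so F = 1.
The 5 still-open variables together cover exactly {3, 4, 6, 7, 8} — 5 values for 5 variables — and 6 appears only in A's list, so A = 6.

6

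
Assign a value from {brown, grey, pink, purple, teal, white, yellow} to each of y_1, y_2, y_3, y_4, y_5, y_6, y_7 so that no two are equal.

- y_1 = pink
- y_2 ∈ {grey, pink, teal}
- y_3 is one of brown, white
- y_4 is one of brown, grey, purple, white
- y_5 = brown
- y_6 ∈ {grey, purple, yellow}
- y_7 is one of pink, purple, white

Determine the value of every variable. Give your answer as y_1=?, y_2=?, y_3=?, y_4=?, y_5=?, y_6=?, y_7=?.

y_1's domain is down to {pink}, so y_1 = pink. Remove pink from y_2, y_7.
y_5 has just one choice, so y_5 = brown. So y_3, y_4 can't be brown.
y_3 must be white (only option left). Remove white from y_4, y_7.
That leaves y_7 = purple. So y_4, y_6 can't be purple.
y_4 has just one choice, so y_4 = grey. Eliminate grey elsewhere: y_2, y_6.
y_6's domain is down to {yellow}, so y_6 = yellow.
That leaves y_2 = teal.

y_1=pink, y_2=teal, y_3=white, y_4=grey, y_5=brown, y_6=yellow, y_7=purple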